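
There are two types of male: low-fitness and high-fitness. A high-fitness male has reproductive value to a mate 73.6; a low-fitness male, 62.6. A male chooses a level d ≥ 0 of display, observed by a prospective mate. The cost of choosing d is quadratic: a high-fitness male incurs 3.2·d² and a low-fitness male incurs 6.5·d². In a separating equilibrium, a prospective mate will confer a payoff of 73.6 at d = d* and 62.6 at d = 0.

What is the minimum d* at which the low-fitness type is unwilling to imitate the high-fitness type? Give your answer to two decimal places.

1.30

The low-fitness type at d = 0 receives 62.6; imitating at d* yields 73.6 − 6.5·d*².
Indifference: 62.6 = 73.6 − 6.5·d*², so d*² = (73.6 − 62.6) / 6.5 ≈ 1.6923.
d* = √1.6923 ≈ 1.30.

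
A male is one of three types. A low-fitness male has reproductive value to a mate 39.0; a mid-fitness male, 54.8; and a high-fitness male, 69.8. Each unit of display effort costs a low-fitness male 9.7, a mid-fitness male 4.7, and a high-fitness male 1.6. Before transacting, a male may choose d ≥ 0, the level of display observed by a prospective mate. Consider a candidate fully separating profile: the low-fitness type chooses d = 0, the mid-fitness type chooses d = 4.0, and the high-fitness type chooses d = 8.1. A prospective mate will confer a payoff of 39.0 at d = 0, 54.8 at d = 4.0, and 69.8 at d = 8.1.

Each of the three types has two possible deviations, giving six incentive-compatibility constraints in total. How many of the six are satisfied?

Low-fitness (own payoff 39.0): to d=4.0 gives 54.8 − 9.7×4.0 = 16 → no gain ✓; to d=8.1 gives 69.8 − 9.7×8.1 = -8.77 → no gain ✓.
High-fitness (own payoff 69.8 − 1.6×8.1 = 56.84): to d=0 gives 39.0 → no gain ✓; to d=4.0 gives 54.8 − 1.6×4.0 = 48.4 → no gain ✓.
Mid-fitness (own payoff 54.8 − 4.7×4.0 = 36): to d=0 gives 39.0 → profitable ✗; to d=8.1 gives 69.8 − 4.7×8.1 = 31.73 → no gain ✓.
5 of the 6 constraints hold; not an equilibrium.

5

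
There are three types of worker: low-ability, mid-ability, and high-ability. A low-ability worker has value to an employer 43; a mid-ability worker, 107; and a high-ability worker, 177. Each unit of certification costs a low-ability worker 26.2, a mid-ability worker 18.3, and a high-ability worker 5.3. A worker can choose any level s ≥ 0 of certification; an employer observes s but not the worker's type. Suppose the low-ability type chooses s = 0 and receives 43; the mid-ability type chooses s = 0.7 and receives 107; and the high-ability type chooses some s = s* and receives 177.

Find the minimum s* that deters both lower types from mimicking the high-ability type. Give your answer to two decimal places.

5.11

Low-ability type (on-path payoff 43) won't mimic when 43 ≥ 177 − 26.2·s*, i.e. s* ≥ 5.11.
Mid-ability type (on-path payoff 107 − 18.3×0.7 = 94.19) won't mimic when 94.19 ≥ 177 − 18.3·s*, i.e. s* ≥ 4.53.
Both must hold, so s* = max(5.11, 4.53) = 5.11. The low-ability type's constraint binds.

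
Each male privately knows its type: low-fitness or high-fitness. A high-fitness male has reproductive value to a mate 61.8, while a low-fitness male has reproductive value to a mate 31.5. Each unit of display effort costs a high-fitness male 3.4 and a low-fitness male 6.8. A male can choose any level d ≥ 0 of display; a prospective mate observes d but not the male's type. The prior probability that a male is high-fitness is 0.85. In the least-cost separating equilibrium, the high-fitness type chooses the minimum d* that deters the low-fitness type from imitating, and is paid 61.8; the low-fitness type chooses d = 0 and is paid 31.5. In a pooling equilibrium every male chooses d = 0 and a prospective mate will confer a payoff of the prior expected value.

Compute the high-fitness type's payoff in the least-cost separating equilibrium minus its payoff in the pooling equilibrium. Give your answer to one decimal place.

-10.6

Least-cost separating signal: d* solves 31.5 = 61.8 − 6.8·d*, so d* = (61.8 − 31.5)/6.8 ≈ 4.4559.
High-fitness type's separating payoff: 61.8 − 3.4 × d* = 61.8 − 3.4 × (61.8 − 31.5)/6.8 = 61.8 − 103.02/6.8 = 46.65.
Pooling payoff: 0.85 × 61.8 + 0.15 × 31.5 = 57.255.
Difference: 46.65 − 57.255 = -10.605, i.e. -10.6 to one decimal place.
The high-fitness type would prefer the pooling outcome.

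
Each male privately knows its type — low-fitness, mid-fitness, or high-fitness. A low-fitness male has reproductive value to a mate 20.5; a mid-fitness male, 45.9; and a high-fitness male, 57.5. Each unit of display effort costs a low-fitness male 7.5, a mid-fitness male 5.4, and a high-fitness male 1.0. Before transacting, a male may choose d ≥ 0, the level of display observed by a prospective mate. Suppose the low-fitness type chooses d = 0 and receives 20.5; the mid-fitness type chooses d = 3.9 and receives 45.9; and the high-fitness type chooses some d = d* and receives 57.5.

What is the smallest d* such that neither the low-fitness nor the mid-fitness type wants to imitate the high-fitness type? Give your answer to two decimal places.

Low-fitness type (on-path payoff 20.5) won't mimic when 20.5 ≥ 57.5 − 7.5·d*, i.e. d* ≥ 4.93.
Mid-fitness type (on-path payoff 45.9 − 5.4×3.9 = 24.84) won't mimic when 24.84 ≥ 57.5 − 5.4·d*, i.e. d* ≥ 6.05.
Both must hold, so d* = max(4.93, 6.05) = 6.05. The mid-fitness type's constraint binds.

6.05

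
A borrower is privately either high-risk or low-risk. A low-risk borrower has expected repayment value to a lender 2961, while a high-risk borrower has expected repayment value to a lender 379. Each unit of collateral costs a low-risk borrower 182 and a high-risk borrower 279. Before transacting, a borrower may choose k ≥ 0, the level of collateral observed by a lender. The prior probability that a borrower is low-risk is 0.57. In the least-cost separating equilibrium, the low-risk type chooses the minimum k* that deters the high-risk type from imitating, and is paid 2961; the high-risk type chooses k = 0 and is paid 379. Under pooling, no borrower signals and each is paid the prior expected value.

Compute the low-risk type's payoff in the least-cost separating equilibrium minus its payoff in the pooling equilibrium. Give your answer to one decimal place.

-574.1

Least-cost separating signal: k* solves 379 = 2961 − 279·k*, so k* = (2961 − 379)/279 ≈ 9.2545.
Low-risk type's separating payoff: 2961 − 182 × k* = 2961 − 182 × (2961 − 379)/279 = 2961 − 469924/279 ≈ 1276.685.
Pooling payoff: 0.57 × 2961 + 0.43 × 379 = 1850.74.
Difference: 1276.685 − 1850.74 = -574.055, i.e. -574.1 to one decimal place.
The low-risk type would prefer the pooling outcome.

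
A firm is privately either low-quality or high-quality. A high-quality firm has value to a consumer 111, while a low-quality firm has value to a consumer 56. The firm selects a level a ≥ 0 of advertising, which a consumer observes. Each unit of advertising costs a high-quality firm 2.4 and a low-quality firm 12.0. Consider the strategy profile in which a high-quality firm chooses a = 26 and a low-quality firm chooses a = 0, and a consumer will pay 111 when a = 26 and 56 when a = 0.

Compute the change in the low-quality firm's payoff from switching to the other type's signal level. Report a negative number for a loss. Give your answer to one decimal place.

Playing a = 0 the low-quality firm receives 56.
Deviating to a = 26 brings payment 111 at cost 12.0 × 26 = 312, netting -201.
Gain from deviating: -201 − 56 = -257.0.
The gain is negative, so the low-quality type's incentive-compatibility constraint is satisfied.

-257.0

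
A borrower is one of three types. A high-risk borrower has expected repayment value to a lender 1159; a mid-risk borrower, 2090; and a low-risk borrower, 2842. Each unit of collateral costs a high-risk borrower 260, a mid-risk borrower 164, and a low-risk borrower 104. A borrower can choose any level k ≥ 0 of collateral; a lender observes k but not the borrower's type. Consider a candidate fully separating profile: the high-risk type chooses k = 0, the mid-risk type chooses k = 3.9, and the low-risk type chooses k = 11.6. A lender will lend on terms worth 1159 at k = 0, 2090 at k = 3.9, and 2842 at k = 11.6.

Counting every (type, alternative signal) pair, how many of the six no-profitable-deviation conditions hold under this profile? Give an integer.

High-risk (own payoff 1159): to k=3.9 gives 2090 − 260×3.9 = 1076 → no gain ✓; to k=11.6 gives 2842 − 260×11.6 = -174 → no gain ✓.
Low-risk (own payoff 2842 − 104×11.6 = 1635.6): to k=0 gives 1159 → no gain ✓; to k=3.9 gives 2090 − 104×3.9 = 1684.4 → profitable ✗.
Mid-risk (own payoff 2090 − 164×3.9 = 1450.4): to k=0 gives 1159 → no gain ✓; to k=11.6 gives 2842 − 164×11.6 = 939.6 → no gain ✓.
5 of the 6 constraints hold; not an equilibrium.

5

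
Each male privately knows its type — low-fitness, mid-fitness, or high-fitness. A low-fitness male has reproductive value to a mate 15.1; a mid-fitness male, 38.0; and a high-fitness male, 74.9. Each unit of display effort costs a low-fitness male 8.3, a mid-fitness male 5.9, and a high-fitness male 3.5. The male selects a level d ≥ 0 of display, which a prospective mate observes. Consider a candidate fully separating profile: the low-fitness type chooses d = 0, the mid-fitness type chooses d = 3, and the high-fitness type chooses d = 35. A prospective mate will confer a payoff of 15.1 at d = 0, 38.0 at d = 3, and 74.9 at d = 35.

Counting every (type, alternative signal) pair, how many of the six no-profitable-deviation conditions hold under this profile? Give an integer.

4

Low-fitness (own payoff 15.1): to d=3 gives 38.0 − 8.3×3 = 13.1 → no gain ✓; to d=35 gives 74.9 − 8.3×35 = -215.6 → no gain ✓.
High-fitness (own payoff 74.9 − 3.5×35 = -47.6): to d=0 gives 15.1 → profitable ✗; to d=3 gives 38.0 − 3.5×3 = 27.5 → profitable ✗.
Mid-fitness (own payoff 38.0 − 5.9×3 = 20.3): to d=0 gives 15.1 → no gain ✓; to d=35 gives 74.9 − 5.9×35 = -131.6 → no gain ✓.
4 of the 6 constraints hold; not an equilibrium.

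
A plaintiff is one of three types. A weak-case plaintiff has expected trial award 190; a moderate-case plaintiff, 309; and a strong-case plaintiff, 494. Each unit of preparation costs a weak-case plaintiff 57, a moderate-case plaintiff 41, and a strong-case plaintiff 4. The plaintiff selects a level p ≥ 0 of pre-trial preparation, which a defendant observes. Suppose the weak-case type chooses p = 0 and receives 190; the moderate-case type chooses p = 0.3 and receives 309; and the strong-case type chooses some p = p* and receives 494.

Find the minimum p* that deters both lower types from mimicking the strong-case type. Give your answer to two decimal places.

Moderate-case type (on-path payoff 309 − 41×0.3 = 296.7) won't mimic when 296.7 ≥ 494 − 41·p*, i.e. p* ≥ 4.81.
Weak-case type (on-path payoff 190) won't mimic when 190 ≥ 494 − 57·p*, i.e. p* ≥ 5.33.
Both must hold, so p* = max(5.33, 4.81) = 5.33. The weak-case type's constraint binds.

5.33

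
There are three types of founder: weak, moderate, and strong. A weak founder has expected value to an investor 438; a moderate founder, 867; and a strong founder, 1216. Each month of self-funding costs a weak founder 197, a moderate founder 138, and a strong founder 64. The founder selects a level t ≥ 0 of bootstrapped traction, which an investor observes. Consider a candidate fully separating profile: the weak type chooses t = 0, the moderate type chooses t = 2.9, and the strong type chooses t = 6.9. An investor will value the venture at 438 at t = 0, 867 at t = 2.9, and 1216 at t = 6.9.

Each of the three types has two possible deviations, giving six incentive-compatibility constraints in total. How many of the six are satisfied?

Moderate (own payoff 867 − 138×2.9 = 466.8): to t=0 gives 438 → no gain ✓; to t=6.9 gives 1216 − 138×6.9 = 263.8 → no gain ✓.
Weak (own payoff 438): to t=2.9 gives 867 − 197×2.9 = 295.7 → no gain ✓; to t=6.9 gives 1216 − 197×6.9 = -143.3 → no gain ✓.
Strong (own payoff 1216 − 64×6.9 = 774.4): to t=0 gives 438 → no gain ✓; to t=2.9 gives 867 − 64×2.9 = 681.4 → no gain ✓.
6 of the 6 constraints hold; this profile is a separating equilibrium.

6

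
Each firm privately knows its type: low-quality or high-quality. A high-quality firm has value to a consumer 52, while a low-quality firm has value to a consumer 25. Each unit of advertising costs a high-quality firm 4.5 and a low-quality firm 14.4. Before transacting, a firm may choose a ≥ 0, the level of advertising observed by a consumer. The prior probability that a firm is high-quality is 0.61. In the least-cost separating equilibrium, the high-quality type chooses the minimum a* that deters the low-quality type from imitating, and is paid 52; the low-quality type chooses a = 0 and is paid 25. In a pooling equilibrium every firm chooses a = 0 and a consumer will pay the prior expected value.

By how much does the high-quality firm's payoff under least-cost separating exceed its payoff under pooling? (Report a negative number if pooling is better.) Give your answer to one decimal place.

Least-cost separating signal: a* solves 25 = 52 − 14.4·a*, so a* = (52 − 25)/14.4 = 1.875.
High-quality type's separating payoff: 52 − 4.5 × a* = 52 − 4.5 × (52 − 25)/14.4 = 52 − 121.5/14.4 ≈ 43.563.
Pooling payoff: 0.61 × 52 + 0.39 × 25 = 41.47.
Difference: 43.563 − 41.47 = 2.093, i.e. 2.1 to one decimal place.
The high-quality type prefers to separate.

2.1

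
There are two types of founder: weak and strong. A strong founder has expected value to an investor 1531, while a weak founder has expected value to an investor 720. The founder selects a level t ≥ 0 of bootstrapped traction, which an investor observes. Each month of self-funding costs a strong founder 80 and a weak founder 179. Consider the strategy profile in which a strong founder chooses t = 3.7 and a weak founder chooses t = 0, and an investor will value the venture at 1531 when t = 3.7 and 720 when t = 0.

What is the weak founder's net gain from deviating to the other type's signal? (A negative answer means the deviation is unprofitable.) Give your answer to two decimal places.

Playing t = 0 the weak founder receives 720.
Deviating to t = 3.7 brings payment 1531 at cost 179 × 3.7 = 662.3, netting 868.7.
Gain from deviating: 868.7 − 720 = 148.70.
The gain is positive, so the weak type's incentive-compatibility constraint is violated — this profile is not a separating equilibrium.

148.70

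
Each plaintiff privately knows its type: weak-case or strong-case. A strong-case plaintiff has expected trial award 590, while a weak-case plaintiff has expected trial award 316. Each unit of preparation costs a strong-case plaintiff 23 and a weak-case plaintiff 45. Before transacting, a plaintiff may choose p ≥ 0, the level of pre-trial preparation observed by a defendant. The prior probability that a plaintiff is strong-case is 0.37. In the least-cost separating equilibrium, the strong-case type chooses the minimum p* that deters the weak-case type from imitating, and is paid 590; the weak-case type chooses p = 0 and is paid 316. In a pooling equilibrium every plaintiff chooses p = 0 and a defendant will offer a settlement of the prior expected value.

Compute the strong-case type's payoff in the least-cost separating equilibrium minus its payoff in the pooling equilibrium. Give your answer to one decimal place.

32.6

Least-cost separating signal: p* solves 316 = 590 − 45·p*, so p* = (590 − 316)/45 ≈ 6.0889.
Strong-case type's separating payoff: 590 − 23 × p* = 590 − 23 × (590 − 316)/45 = 590 − 6302/45 ≈ 449.956.
Pooling payoff: 0.37 × 590 + 0.63 × 316 = 417.38.
Difference: 449.956 − 417.38 = 32.576, i.e. 32.6 to one decimal place.
The strong-case type prefers to separate.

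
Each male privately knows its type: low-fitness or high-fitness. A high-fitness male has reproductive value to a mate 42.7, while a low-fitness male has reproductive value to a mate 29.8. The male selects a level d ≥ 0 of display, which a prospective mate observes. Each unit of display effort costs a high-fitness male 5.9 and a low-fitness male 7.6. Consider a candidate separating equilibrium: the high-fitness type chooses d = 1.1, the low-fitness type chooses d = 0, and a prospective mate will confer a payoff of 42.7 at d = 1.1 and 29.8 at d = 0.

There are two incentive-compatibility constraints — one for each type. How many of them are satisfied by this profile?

Low-fitness type: stay at 0 → 29.8; mimic → 42.7 − 7.6 × 1.1 = 34.34. IC fails (29.8 < 34.34).
High-fitness type: signal → 42.7 − 5.9 × 1.1 = 36.21; deviate to 0 → 29.8. IC holds (36.21 ≥ 29.8).
1 of 2 constraints hold, so this profile is not an equilibrium.

1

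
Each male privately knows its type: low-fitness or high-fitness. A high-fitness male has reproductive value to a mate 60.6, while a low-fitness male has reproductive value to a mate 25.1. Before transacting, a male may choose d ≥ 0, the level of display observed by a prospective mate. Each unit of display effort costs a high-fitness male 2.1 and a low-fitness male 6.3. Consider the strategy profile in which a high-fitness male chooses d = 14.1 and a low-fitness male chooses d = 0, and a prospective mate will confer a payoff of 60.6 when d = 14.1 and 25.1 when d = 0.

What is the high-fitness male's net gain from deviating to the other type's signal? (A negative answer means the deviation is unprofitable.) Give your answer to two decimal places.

-5.89

Playing d = 14.1 the high-fitness male receives 60.6 − 2.1 × 14.1 = 30.99.
Deviating to d = 0 yields 25.1 instead.
Gain from deviating: 25.1 − 30.99 = -5.89.
The gain is negative, so the high-fitness type's incentive-compatibility constraint is satisfied.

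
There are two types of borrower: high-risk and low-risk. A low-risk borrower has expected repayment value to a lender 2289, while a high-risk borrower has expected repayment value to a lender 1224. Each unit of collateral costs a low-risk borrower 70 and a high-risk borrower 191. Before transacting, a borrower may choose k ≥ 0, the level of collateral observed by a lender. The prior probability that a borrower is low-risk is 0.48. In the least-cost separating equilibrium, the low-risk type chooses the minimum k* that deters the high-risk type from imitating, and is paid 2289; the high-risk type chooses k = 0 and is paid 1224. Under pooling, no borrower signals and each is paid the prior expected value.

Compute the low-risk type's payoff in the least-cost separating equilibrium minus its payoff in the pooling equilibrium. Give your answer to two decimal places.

163.49

Least-cost separating signal: k* solves 1224 = 2289 − 191·k*, so k* = (2289 − 1224)/191 ≈ 5.5759.
Low-risk type's separating payoff: 2289 − 70 × k* = 2289 − 70 × (2289 − 1224)/191 = 2289 − 74550/191 ≈ 1898.6859.
Pooling payoff: 0.48 × 2289 + 0.52 × 1224 = 1735.2.
Difference: 1898.6859 − 1735.2 = 163.4859, i.e. 163.49 to two decimal places.
The low-risk type prefers to separate.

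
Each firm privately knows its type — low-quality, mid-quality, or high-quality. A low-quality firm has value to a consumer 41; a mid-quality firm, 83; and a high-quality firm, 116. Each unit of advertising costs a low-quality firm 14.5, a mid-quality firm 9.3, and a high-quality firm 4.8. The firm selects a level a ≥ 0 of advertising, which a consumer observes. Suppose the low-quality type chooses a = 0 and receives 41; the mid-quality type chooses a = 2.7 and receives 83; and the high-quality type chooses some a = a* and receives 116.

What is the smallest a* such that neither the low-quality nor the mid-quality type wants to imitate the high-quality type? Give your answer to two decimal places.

Mid-quality type (on-path payoff 83 − 9.3×2.7 = 57.89) won't mimic when 57.89 ≥ 116 − 9.3·a*, i.e. a* ≥ 6.25.
Low-quality type (on-path payoff 41) won't mimic when 41 ≥ 116 − 14.5·a*, i.e. a* ≥ 5.17.
Both must hold, so a* = max(5.17, 6.25) = 6.25. The mid-quality type's constraint binds.

6.25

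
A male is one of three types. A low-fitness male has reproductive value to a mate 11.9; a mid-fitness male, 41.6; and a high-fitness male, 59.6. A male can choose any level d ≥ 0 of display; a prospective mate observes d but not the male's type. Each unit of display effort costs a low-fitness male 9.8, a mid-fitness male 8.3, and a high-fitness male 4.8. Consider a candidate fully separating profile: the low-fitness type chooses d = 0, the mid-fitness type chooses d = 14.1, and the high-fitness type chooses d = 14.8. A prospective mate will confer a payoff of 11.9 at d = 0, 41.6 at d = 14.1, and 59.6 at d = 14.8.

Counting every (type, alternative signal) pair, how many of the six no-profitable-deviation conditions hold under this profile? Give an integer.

3

High-fitness (own payoff 59.6 − 4.8×14.8 = -11.44): to d=0 gives 11.9 → profitable ✗; to d=14.1 gives 41.6 − 4.8×14.1 = -26.08 → no gain ✓.
Low-fitness (own payoff 11.9): to d=14.1 gives 41.6 − 9.8×14.1 = -96.58 → no gain ✓; to d=14.8 gives 59.6 − 9.8×14.8 = -85.44 → no gain ✓.
Mid-fitness (own payoff 41.6 − 8.3×14.1 = -75.43): to d=0 gives 11.9 → profitable ✗; to d=14.8 gives 59.6 − 8.3×14.8 = -63.24 → profitable ✗.
3 of the 6 constraints hold; not an equilibrium.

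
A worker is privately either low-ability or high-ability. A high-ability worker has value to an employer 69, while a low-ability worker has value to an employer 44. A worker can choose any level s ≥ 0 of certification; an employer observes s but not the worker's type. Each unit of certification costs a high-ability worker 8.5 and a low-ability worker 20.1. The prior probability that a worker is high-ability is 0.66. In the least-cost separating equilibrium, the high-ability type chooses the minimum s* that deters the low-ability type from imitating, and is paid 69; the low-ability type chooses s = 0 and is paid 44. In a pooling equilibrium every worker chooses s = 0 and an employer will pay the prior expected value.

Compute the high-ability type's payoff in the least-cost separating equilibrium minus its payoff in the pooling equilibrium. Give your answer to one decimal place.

-2.1

Least-cost separating signal: s* solves 44 = 69 − 20.1·s*, so s* = (69 − 44)/20.1 ≈ 1.2438.
High-ability type's separating payoff: 69 − 8.5 × s* = 69 − 8.5 × (69 − 44)/20.1 = 69 − 212.5/20.1 ≈ 58.428.
Pooling payoff: 0.66 × 69 + 0.34 × 44 = 60.5.
Difference: 58.428 − 60.5 = -2.072, i.e. -2.1 to one decimal place.
The high-ability type would prefer the pooling outcome.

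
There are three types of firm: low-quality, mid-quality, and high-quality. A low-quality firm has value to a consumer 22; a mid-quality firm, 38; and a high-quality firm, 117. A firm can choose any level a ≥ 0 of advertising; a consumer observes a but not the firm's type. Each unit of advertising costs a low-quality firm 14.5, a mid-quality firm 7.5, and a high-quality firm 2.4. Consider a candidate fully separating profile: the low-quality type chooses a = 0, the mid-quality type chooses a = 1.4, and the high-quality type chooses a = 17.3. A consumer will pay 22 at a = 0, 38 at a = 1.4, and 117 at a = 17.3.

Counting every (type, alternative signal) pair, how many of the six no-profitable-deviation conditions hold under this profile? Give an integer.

6

Low-quality (own payoff 22): to a=1.4 gives 38 − 14.5×1.4 = 17.7 → no gain ✓; to a=17.3 gives 117 − 14.5×17.3 = -133.85 → no gain ✓.
High-quality (own payoff 117 − 2.4×17.3 = 75.48): to a=0 gives 22 → no gain ✓; to a=1.4 gives 38 − 2.4×1.4 = 34.64 → no gain ✓.
Mid-quality (own payoff 38 − 7.5×1.4 = 27.5): to a=0 gives 22 → no gain ✓; to a=17.3 gives 117 − 7.5×17.3 = -12.75 → no gain ✓.
6 of the 6 constraints hold; this profile is a separating equilibrium.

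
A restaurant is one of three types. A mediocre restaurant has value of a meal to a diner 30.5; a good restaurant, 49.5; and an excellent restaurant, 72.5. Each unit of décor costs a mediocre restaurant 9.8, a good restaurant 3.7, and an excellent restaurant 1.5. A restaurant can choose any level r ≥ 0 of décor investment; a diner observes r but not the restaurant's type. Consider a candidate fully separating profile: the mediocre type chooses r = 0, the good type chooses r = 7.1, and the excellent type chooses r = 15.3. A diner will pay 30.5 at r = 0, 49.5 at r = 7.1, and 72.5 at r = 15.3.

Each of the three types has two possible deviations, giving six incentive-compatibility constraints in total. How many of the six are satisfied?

5

Mediocre (own payoff 30.5): to r=7.1 gives 49.5 − 9.8×7.1 = -20.08 → no gain ✓; to r=15.3 gives 72.5 − 9.8×15.3 = -77.44 → no gain ✓.
Excellent (own payoff 72.5 − 1.5×15.3 = 49.55): to r=0 gives 30.5 → no gain ✓; to r=7.1 gives 49.5 − 1.5×7.1 = 38.85 → no gain ✓.
Good (own payoff 49.5 − 3.7×7.1 = 23.23): to r=0 gives 30.5 → profitable ✗; to r=15.3 gives 72.5 − 3.7×15.3 = 15.89 → no gain ✓.
5 of the 6 constraints hold; not an equilibrium.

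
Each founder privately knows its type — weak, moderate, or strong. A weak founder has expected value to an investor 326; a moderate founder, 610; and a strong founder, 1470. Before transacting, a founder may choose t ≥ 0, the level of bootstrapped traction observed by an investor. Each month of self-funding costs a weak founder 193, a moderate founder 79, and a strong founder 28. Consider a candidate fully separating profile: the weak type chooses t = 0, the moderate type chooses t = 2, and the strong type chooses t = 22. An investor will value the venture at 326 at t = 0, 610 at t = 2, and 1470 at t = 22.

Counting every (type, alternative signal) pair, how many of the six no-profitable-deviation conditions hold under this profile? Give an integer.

Weak (own payoff 326): to t=2 gives 610 − 193×2 = 224 → no gain ✓; to t=22 gives 1470 − 193×22 = -2776 → no gain ✓.
Moderate (own payoff 610 − 79×2 = 452): to t=0 gives 326 → no gain ✓; to t=22 gives 1470 − 79×22 = -268 → no gain ✓.
Strong (own payoff 1470 − 28×22 = 854): to t=0 gives 326 → no gain ✓; to t=2 gives 610 − 28×2 = 554 → no gain ✓.
6 of the 6 constraints hold; this profile is a separating equilibrium.

6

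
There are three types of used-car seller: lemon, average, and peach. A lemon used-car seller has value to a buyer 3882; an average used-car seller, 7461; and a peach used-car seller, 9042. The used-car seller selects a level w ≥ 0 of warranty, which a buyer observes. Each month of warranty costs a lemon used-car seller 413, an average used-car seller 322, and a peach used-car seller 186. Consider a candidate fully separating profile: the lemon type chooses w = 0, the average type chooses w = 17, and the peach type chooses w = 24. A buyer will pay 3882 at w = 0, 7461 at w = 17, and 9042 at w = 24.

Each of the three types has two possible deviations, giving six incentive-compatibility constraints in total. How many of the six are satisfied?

5

Peach (own payoff 9042 − 186×24 = 4578): to w=0 gives 3882 → no gain ✓; to w=17 gives 7461 − 186×17 = 4299 → no gain ✓.
Lemon (own payoff 3882): to w=17 gives 7461 − 413×17 = 440 → no gain ✓; to w=24 gives 9042 − 413×24 = -870 → no gain ✓.
Average (own payoff 7461 − 322×17 = 1987): to w=0 gives 3882 → profitable ✗; to w=24 gives 9042 − 322×24 = 1314 → no gain ✓.
5 of the 6 constraints hold; not an equilibrium.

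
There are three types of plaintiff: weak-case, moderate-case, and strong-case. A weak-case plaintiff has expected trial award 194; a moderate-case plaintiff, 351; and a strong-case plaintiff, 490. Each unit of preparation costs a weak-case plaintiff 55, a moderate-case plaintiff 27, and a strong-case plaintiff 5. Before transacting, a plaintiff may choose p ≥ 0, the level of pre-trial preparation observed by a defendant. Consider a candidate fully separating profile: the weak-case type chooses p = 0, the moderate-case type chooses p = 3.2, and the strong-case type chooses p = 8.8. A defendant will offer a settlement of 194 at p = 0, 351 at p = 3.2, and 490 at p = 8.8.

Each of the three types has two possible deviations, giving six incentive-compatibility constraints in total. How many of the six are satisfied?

Moderate-case (own payoff 351 − 27×3.2 = 264.6): to p=0 gives 194 → no gain ✓; to p=8.8 gives 490 − 27×8.8 = 252.4 → no gain ✓.
Strong-case (own payoff 490 − 5×8.8 = 446): to p=0 gives 194 → no gain ✓; to p=3.2 gives 351 − 5×3.2 = 335 → no gain ✓.
Weak-case (own payoff 194): to p=3.2 gives 351 − 55×3.2 = 175 → no gain ✓; to p=8.8 gives 490 − 55×8.8 = 6 → no gain ✓.
6 of the 6 constraints hold; this profile is a separating equilibrium.

6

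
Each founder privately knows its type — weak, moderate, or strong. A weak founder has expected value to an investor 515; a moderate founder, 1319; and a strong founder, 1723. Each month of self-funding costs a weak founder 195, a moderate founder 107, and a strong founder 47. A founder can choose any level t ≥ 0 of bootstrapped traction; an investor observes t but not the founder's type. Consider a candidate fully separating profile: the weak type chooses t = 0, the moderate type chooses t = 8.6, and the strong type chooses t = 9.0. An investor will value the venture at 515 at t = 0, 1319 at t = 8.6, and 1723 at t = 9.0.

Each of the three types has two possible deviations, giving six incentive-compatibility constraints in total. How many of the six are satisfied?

4

Moderate (own payoff 1319 − 107×8.6 = 398.8): to t=0 gives 515 → profitable ✗; to t=9.0 gives 1723 − 107×9.0 = 760 → profitable ✗.
Strong (own payoff 1723 − 47×9.0 = 1300): to t=0 gives 515 → no gain ✓; to t=8.6 gives 1319 − 47×8.6 = 914.8 → no gain ✓.
Weak (own payoff 515): to t=8.6 gives 1319 − 195×8.6 = -358 → no gain ✓; to t=9.0 gives 1723 − 195×9.0 = -32 → no gain ✓.
4 of the 6 constraints hold; not an equilibrium.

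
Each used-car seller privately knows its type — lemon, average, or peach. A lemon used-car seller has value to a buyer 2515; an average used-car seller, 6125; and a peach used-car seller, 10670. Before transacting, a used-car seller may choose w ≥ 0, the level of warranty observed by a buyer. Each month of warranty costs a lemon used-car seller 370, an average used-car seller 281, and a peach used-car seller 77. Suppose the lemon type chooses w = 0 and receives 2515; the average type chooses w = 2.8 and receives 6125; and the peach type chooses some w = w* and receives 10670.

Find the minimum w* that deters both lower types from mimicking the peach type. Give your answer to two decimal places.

Lemon type (on-path payoff 2515) won't mimic when 2515 ≥ 10670 − 370·w*, i.e. w* ≥ 22.04.
Average type (on-path payoff 6125 − 281×2.8 = 5338.2) won't mimic when 5338.2 ≥ 10670 − 281·w*, i.e. w* ≥ 18.97.
Both must hold, so w* = max(22.04, 18.97) = 22.04. The lemon type's constraint binds.

22.04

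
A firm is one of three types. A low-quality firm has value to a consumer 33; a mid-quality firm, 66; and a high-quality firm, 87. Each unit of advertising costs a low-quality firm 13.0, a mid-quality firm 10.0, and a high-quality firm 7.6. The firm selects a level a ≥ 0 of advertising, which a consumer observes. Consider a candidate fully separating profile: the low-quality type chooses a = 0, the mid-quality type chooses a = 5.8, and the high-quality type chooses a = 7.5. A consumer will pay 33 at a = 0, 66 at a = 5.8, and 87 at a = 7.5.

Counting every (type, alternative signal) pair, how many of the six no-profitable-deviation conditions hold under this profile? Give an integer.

3

Mid-quality (own payoff 66 − 10.0×5.8 = 8): to a=0 gives 33 → profitable ✗; to a=7.5 gives 87 − 10.0×7.5 = 12 → profitable ✗.
Low-quality (own payoff 33): to a=5.8 gives 66 − 13.0×5.8 = -9.4 → no gain ✓; to a=7.5 gives 87 − 13.0×7.5 = -10.5 → no gain ✓.
High-quality (own payoff 87 − 7.6×7.5 = 30): to a=0 gives 33 → profitable ✗; to a=5.8 gives 66 − 7.6×5.8 = 21.92 → no gain ✓.
3 of the 6 constraints hold; not an equilibrium.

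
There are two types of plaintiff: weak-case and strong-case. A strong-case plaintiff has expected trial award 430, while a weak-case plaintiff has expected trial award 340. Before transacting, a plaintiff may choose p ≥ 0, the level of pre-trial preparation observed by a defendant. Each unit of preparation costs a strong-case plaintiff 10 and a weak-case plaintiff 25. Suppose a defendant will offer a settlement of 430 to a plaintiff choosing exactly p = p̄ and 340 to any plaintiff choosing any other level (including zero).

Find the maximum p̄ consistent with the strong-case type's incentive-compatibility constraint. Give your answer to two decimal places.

9.00

Choosing p̄ yields the strong-case type 430 − 10·p̄; choosing zero yields 340.
The strong-case type is indifferent at 430 − 10·p̄ = 340, i.e. p̄ = (430 − 340) / 10 = 9.00.
For any p̄ above 9.00 the strong-case type would rather pool at zero, so separation collapses.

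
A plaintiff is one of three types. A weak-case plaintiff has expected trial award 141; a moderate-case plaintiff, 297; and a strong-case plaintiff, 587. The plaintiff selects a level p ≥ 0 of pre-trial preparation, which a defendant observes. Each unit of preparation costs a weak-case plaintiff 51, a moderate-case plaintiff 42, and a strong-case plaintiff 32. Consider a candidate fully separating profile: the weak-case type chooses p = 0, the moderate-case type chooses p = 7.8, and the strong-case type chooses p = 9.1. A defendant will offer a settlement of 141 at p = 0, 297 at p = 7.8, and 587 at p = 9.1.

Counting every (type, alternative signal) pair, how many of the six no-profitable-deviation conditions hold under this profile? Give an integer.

4

Strong-case (own payoff 587 − 32×9.1 = 295.8): to p=0 gives 141 → no gain ✓; to p=7.8 gives 297 − 32×7.8 = 47.4 → no gain ✓.
Moderate-case (own payoff 297 − 42×7.8 = -30.6): to p=0 gives 141 → profitable ✗; to p=9.1 gives 587 − 42×9.1 = 204.8 → profitable ✗.
Weak-case (own payoff 141): to p=7.8 gives 297 − 51×7.8 = -100.8 → no gain ✓; to p=9.1 gives 587 − 51×9.1 = 122.9 → no gain ✓.
4 of the 6 constraints hold; not an equilibrium.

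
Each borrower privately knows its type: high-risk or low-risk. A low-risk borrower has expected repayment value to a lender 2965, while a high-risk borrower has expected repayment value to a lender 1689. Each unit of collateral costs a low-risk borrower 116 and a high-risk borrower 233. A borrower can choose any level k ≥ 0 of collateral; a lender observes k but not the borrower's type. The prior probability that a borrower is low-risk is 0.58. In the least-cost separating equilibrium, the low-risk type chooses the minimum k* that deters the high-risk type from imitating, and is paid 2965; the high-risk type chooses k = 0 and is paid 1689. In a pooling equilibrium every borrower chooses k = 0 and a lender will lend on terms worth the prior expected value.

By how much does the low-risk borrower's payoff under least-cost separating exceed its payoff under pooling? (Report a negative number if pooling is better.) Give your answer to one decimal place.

-99.3

Least-cost separating signal: k* solves 1689 = 2965 − 233·k*, so k* = (2965 − 1689)/233 ≈ 5.4764.
Low-risk type's separating payoff: 2965 − 116 × k* = 2965 − 116 × (2965 − 1689)/233 = 2965 − 148016/233 ≈ 2329.738.
Pooling payoff: 0.58 × 2965 + 0.42 × 1689 = 2429.08.
Difference: 2329.738 − 2429.08 = -99.342, i.e. -99.3 to one decimal place.
The low-risk type would prefer the pooling outcome.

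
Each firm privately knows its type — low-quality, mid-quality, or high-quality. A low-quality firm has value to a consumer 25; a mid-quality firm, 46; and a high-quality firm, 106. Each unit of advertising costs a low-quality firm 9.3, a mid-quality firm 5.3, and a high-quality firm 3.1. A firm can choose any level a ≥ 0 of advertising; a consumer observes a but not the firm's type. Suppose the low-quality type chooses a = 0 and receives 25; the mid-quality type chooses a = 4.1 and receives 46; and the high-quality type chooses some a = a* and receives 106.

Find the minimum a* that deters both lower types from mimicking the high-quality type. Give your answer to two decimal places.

Mid-quality type (on-path payoff 46 − 5.3×4.1 = 24.27) won't mimic when 24.27 ≥ 106 − 5.3·a*, i.e. a* ≥ 15.42.
Low-quality type (on-path payoff 25) won't mimic when 25 ≥ 106 − 9.3·a*, i.e. a* ≥ 8.71.
Both must hold, so a* = max(8.71, 15.42) = 15.42. The mid-quality type's constraint binds.

15.42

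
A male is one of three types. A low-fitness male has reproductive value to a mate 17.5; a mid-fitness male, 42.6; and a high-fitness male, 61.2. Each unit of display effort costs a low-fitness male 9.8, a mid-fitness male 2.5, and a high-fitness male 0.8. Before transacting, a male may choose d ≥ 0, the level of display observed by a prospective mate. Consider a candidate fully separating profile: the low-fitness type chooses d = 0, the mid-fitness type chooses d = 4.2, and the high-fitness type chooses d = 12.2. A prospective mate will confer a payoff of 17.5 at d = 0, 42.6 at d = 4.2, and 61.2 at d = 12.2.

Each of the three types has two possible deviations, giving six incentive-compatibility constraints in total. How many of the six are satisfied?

Mid-fitness (own payoff 42.6 − 2.5×4.2 = 32.1): to d=0 gives 17.5 → no gain ✓; to d=12.2 gives 61.2 − 2.5×12.2 = 30.7 → no gain ✓.
High-fitness (own payoff 61.2 − 0.8×12.2 = 51.44): to d=0 gives 17.5 → no gain ✓; to d=4.2 gives 42.6 − 0.8×4.2 = 39.24 → no gain ✓.
Low-fitness (own payoff 17.5): to d=4.2 gives 42.6 − 9.8×4.2 = 1.44 → no gain ✓; to d=12.2 gives 61.2 − 9.8×12.2 = -58.36 → no gain ✓.
6 of the 6 constraints hold; this profile is a separating equilibrium.

6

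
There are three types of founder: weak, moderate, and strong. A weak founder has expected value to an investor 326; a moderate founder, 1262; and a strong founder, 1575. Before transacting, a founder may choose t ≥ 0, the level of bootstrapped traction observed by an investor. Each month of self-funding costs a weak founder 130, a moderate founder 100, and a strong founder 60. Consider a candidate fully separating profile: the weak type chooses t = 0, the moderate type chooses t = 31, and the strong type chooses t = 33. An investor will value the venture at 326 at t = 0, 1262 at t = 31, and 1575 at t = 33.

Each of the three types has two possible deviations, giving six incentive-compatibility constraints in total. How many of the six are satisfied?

Weak (own payoff 326): to t=31 gives 1262 − 130×31 = -2768 → no gain ✓; to t=33 gives 1575 − 130×33 = -2715 → no gain ✓.
Strong (own payoff 1575 − 60×33 = -405): to t=0 gives 326 → profitable ✗; to t=31 gives 1262 − 60×31 = -598 → no gain ✓.
Moderate (own payoff 1262 − 100×31 = -1838): to t=0 gives 326 → profitable ✗; to t=33 gives 1575 − 100×33 = -1725 → profitable ✗.
3 of the 6 constraints hold; not an equilibrium.

3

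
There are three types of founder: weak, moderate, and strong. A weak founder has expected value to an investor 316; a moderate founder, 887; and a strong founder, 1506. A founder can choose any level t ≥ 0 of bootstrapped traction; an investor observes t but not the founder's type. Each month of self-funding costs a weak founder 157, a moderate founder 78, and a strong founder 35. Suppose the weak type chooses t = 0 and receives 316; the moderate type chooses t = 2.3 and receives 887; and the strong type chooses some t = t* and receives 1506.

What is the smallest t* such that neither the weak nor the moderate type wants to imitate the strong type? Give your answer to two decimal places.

10.24

Weak type (on-path payoff 316) won't mimic when 316 ≥ 1506 − 157·t*, i.e. t* ≥ 7.58.
Moderate type (on-path payoff 887 − 78×2.3 = 707.6) won't mimic when 707.6 ≥ 1506 − 78·t*, i.e. t* ≥ 10.24.
Both must hold, so t* = max(7.58, 10.24) = 10.24. The moderate type's constraint binds.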